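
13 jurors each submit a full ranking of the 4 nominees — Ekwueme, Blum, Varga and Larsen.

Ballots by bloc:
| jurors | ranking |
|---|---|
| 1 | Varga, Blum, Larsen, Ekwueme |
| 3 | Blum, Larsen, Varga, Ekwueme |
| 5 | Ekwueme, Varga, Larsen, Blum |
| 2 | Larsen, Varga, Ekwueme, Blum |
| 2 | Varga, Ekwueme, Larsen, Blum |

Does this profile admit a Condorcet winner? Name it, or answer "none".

Head-to-head results (13 jurors):
Ekwueme–Blum: Ekwueme 9–4.
Ekwueme vs Varga: Varga wins 8–5.
Ekwueme–Larsen: Ekwueme 7–6.
Blum–Varga: Varga 10–3.
Blum–Larsen: Larsen 9–4.
Varga vs Larsen: Varga, 8–5.
Varga defeats every rival head-to-head and is the Condorcet winner.

Varga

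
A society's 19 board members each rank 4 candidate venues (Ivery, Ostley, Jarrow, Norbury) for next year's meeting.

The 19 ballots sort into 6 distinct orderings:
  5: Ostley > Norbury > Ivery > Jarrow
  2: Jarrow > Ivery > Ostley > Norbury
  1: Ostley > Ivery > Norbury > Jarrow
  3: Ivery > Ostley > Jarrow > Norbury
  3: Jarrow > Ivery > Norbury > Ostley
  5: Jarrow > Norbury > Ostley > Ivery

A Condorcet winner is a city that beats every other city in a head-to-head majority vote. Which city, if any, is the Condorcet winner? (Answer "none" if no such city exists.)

Head-to-head results (19 organisers):
Ivery vs Ostley: Ostley, 11–8.
Ivery vs Jarrow: Jarrow wins 10–9.
Ivery–Norbury: Norbury 10–9.
Ostley vs Jarrow: Jarrow wins 10–9.
Ostley–Norbury: Ostley 11–8.
Jarrow–Norbury: Jarrow 13–6.
Jarrow defeats every rival head-to-head and is the Condorcet winner.

Jarrow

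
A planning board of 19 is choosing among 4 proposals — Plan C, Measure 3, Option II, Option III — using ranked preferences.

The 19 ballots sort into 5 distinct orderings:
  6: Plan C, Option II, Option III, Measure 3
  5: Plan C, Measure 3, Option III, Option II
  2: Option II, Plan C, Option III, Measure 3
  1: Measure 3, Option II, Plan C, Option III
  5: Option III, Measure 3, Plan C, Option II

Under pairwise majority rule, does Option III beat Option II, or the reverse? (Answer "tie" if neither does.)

Option III

Ballots ranking Option III above Option II: 5 + 5 = 10.
Ballots ranking Option II above Option III: 19 − 10 = 9.
Option III wins the head-to-head 10–9.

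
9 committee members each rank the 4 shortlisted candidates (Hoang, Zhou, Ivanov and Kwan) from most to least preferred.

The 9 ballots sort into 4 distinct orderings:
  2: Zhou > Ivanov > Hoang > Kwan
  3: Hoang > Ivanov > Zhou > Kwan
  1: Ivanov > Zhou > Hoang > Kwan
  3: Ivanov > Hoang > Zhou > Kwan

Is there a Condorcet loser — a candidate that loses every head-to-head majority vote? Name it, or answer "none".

Head-to-head results (9 committee members):
Hoang vs Zhou: Hoang, 6–3.
Hoang vs Ivanov: 3 for Hoang, 6 for Ivanov — Ivanov by 6–3.
Hoang vs Kwan: Hoang, 9–0.
Zhou vs Ivanov: Ivanov, 7–2.
Zhou vs Kwan: Zhou wins 9–0.
Ivanov vs Kwan: 2+3+1+3 = 9 for Ivanov, 0 for Kwan — Ivanov by 9–0.
Only Kwan has no wins; Kwan is the Condorcet loser.

Kwan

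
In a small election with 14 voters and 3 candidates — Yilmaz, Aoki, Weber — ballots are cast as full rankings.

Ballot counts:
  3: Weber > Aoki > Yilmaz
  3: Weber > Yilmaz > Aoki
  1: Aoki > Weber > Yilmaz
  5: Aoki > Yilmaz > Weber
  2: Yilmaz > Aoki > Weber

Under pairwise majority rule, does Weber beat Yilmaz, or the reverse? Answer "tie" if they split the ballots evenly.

Ballots ranking Weber above Yilmaz: 3 + 3 + 1 = 7.
Ballots ranking Yilmaz above Weber: 14 − 7 = 7.
7–7: the pair ties.

tie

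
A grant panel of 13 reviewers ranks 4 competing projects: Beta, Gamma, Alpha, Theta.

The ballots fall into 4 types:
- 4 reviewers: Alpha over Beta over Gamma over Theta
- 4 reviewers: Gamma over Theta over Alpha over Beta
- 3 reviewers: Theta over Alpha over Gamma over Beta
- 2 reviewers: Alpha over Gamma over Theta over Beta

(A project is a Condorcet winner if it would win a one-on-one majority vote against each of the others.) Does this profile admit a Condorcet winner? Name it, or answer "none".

Check each pair by majority over 13 ballots:
Beta vs Gamma: Gamma wins 9–4.
Beta vs Alpha: Alpha, 13–0.
Beta–Theta: Theta 9–4.
Gamma–Alpha: Alpha 9–4.
Gamma–Theta: Gamma 10–3.
Alpha–Theta: Theta 7–6.
No project is unbeaten: Beta loses to Gamma; Gamma loses to Alpha; Alpha loses to Theta; Theta loses to Gamma. In particular Gamma beats Theta beats Alpha beats Gamma is a majority cycle — no Condorcet winner exists.

none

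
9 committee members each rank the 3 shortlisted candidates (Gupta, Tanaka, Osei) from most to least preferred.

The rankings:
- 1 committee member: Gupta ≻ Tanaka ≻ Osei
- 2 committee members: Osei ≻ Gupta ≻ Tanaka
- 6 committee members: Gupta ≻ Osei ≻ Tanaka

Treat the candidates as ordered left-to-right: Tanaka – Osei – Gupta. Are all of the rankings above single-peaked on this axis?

no

Axis positions: Tanaka=1, Osei=2, Gupta=3.
Type 1: ranking walks positions 3-1-2; Tanaka is ranked above Osei even though Osei lies between Tanaka and the peak Gupta on the axis — preferences dip and rise again. Not single-peaked.
Type 2 (peak Osei at position 2): ranking walks positions 2-3-1, expanding outward from the peak — single-peaked.
Type 3 (peak Gupta at position 3): ranking walks positions 3-2-1, expanding outward from the peak — single-peaked.
Type 1 violates single-peakedness, so the profile is not single-peaked on this axis.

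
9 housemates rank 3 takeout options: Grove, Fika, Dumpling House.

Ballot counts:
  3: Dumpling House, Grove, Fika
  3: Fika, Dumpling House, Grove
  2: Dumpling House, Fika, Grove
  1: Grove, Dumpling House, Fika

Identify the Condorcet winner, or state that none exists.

Dumpling House

Check each pair by majority over 9 ballots:
Grove vs Fika: 4 to 5, Fika.
Grove vs Dumpling House: Grove is ranked higher on 1 ballot, Dumpling House on 8. Dumpling House wins 8–1.
Fika–Dumpling House: Dumpling House 6–3.
Dumpling House beats each of Grove, Fika — Dumpling House is the Condorcet winner.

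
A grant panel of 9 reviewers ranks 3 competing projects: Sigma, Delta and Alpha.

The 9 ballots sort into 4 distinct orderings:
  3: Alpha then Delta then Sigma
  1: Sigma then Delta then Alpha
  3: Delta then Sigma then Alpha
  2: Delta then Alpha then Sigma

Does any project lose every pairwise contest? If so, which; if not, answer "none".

Pairwise majorities:
Sigma–Delta: Delta 8–1.
Sigma vs Alpha: Alpha, 5–4.
Delta–Alpha: Delta 6–3.
Sigma loses to every other project — it is the Condorcet loser.

Sigma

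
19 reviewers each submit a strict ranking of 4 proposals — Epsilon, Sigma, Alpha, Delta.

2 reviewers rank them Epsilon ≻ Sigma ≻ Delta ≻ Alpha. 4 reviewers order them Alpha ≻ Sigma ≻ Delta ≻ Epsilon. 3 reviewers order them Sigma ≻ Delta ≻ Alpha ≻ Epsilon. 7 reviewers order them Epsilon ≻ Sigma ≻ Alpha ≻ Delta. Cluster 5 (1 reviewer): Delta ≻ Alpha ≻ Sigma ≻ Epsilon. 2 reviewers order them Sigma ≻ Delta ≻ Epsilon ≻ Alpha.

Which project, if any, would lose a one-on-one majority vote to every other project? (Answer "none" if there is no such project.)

Pairwise majorities:
Epsilon vs Sigma: Epsilon preferred on 2+7 = 9 ballots; Sigma wins 10–9.
Epsilon vs Alpha: Epsilon, 11–8.
Epsilon vs Delta: Delta wins 10–9.
Sigma vs Alpha: Sigma preferred on 2+3+7+2 = 14 ballots; Sigma wins 14–5.
Sigma–Delta: Sigma 18–1.
Alpha vs Delta: Alpha wins 11–8.
Each project has at least one pairwise win (Epsilon beats Alpha; Sigma beats Epsilon; Alpha beats Delta; Delta beats Epsilon) — no Condorcet loser.

none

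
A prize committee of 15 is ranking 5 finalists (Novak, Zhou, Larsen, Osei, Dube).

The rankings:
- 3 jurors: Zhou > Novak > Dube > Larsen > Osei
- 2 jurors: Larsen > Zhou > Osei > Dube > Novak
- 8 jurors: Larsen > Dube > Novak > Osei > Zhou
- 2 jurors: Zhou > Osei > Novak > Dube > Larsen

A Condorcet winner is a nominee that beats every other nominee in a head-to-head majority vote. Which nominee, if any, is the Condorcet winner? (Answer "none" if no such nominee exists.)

Check each pair by majority over 15 ballots:
Novak vs Zhou: Novak, 8–7.
Novak vs Larsen: Larsen, 10–5.
Novak–Osei: Novak 11–4.
Novak vs Dube: Dube wins 10–5.
Zhou vs Larsen: Larsen wins 10–5.
Zhou vs Osei: Osei wins 8–7.
Zhou vs Dube: Dube wins 8–7.
Larsen vs Osei: Larsen wins 13–2.
Larsen vs Dube: Larsen wins 10–5.
Osei vs Dube: Dube, 11–4.
Only Larsen has no losses; Larsen is the Condorcet winner.

Larsen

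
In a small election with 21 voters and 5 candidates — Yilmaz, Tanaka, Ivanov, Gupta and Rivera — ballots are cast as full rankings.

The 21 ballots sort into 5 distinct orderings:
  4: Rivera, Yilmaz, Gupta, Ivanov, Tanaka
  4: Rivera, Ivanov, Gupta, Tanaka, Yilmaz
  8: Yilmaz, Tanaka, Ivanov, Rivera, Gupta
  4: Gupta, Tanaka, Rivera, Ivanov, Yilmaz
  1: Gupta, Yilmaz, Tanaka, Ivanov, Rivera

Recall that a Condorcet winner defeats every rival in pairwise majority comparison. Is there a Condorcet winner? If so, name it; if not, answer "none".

Pairwise majorities:
Yilmaz vs Tanaka: 4+8+1 = 13 for Yilmaz, 8 for Tanaka — Yilmaz by 13–8.
Yilmaz vs Ivanov: 13 to 8, Yilmaz.
Yilmaz vs Gupta: 12 to 9, Yilmaz.
Yilmaz vs Rivera: Yilmaz is ranked higher on 8+1 = 9 ballots, Rivera on 12. Rivera wins 12–9.
Tanaka vs Ivanov: Tanaka preferred on 8+4+1 = 13 ballots; Tanaka wins 13–8.
Tanaka vs Gupta: Tanaka preferred on 8 ballots; Gupta wins 13–8.
Tanaka vs Rivera: Tanaka is ranked higher on 8+4+1 = 13 ballots, Rivera on 8. Tanaka wins 13–8.
Ivanov vs Gupta: Ivanov preferred on 4+8 = 12 ballots; Ivanov wins 12–9.
Ivanov vs Rivera: Ivanov is ranked higher on 8+1 = 9 ballots, Rivera on 12. Rivera wins 12–9.
Gupta vs Rivera: 5 to 16, Rivera.
Every candidate loses at least once (Yilmaz loses to Rivera; Tanaka loses to Yilmaz; Ivanov loses to Yilmaz; Gupta loses to Yilmaz; Rivera loses to Tanaka). The majority relation contains the cycle Yilmaz → Tanaka → Rivera → Yilmaz, so there is no Condorcet winner.

none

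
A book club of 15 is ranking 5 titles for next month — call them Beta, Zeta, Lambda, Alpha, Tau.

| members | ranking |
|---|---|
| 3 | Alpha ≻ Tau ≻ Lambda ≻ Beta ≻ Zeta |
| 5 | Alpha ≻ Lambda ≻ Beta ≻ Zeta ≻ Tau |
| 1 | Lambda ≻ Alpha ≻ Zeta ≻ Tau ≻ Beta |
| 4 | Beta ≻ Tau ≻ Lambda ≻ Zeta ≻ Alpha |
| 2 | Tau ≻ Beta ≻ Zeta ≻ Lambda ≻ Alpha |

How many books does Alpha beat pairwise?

4

Alpha against each rival (15 members):
Alpha vs Beta: 3+5+1 = 9 for Alpha, 6 for Beta — Alpha by 9–6.
Alpha vs Zeta: Alpha preferred on 3+5+1 = 9 ballots; Alpha wins 9–6.
Alpha vs Lambda: 3+5 = 8 for Alpha, 7 for Lambda — Alpha by 8–7.
Alpha vs Tau: Alpha preferred on 3+5+1 = 9 ballots; Alpha wins 9–6.
Alpha beats Beta, Zeta, Lambda, Tau — 4 pairwise wins.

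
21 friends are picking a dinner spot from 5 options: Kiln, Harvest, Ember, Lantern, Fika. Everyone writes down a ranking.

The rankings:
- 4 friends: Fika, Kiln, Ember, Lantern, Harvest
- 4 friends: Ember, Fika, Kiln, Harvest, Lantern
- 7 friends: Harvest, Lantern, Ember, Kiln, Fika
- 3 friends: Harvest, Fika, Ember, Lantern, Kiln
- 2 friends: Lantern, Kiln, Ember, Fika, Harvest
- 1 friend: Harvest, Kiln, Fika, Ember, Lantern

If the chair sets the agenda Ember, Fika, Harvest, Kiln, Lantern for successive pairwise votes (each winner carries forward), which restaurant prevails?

Round 1: Ember vs Fika — 13–8, Ember advances.
Round 2: Ember vs Harvest — 10–11, Harvest advances.
Round 3: Harvest vs Kiln — 11–10, Harvest advances.
Round 4: Harvest vs Lantern — 15–6, Harvest advances.
The agenda winner is Harvest.

Harvest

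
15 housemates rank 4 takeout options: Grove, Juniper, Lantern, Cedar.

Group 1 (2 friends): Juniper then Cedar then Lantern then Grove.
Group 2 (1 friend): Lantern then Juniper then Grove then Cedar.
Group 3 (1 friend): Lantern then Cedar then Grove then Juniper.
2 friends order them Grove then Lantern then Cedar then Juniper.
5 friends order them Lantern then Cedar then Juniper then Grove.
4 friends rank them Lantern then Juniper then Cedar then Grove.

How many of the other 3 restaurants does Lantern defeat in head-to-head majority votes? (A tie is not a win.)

3

Lantern against each rival (15 friends):
Lantern vs Grove: Lantern wins 13–2.
Lantern vs Juniper: Lantern is ranked higher on 1+1+2+5+4 = 13 ballots, Juniper on 2. Lantern wins 13–2.
Lantern vs Cedar: Lantern, 13–2.
Lantern beats Grove, Juniper, Cedar — 3 pairwise wins.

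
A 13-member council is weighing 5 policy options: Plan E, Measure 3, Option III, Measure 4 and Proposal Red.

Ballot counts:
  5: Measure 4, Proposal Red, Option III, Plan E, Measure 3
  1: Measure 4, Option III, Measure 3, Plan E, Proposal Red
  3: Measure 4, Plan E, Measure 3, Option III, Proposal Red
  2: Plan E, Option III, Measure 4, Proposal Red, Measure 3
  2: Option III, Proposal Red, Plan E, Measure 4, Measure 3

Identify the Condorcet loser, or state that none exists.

Pairwise majorities:
Plan E vs Measure 3: 5+3+2+2 = 12 for Plan E, 1 for Measure 3 — Plan E by 12–1.
Plan E vs Option III: 5 to 8, Option III.
Plan E vs Measure 4: 2+2 = 4 for Plan E, 9 for Measure 4 — Measure 4 by 9–4.
Plan E vs Proposal Red: Plan E preferred on 1+3+2 = 6 ballots; Proposal Red wins 7–6.
Measure 3–Option III: Option III 10–3.
Measure 3 vs Measure 4: 0 to 13, Measure 4.
Measure 3–Proposal Red: Proposal Red 9–4.
Option III vs Measure 4: Measure 4 wins 9–4.
Option III vs Proposal Red: Option III preferred on 1+3+2+2 = 8 ballots; Option III wins 8–5.
Measure 4 vs Proposal Red: 5+1+3+2 = 11 for Measure 4, 2 for Proposal Red — Measure 4 by 11–2.
Only Measure 3 has no wins; Measure 3 is the Condorcet loser.

Measure 3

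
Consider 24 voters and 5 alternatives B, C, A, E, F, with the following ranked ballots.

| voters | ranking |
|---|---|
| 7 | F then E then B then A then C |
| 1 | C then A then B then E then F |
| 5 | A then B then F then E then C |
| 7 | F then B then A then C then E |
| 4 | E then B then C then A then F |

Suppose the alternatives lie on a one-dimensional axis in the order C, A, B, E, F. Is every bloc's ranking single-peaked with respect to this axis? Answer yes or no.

Axis positions: C=1, A=2, B=3, E=4, F=5.
Bloc 1 (peak F at position 5): ranking walks positions 5-4-3-2-1, expanding outward from the peak — single-peaked.
Bloc 2 (peak C at position 1): ranking walks positions 1-2-3-4-5, expanding outward from the peak — single-peaked.
Bloc 3: ranking walks positions 2-3-5-4-1; F is ranked above E even though E lies between F and the peak A on the axis — preferences dip and rise again. Not single-peaked.
Bloc 4: ranking walks positions 5-3-2-1-4; B is ranked above E even though E lies between B and the peak F on the axis — preferences dip and rise again. Not single-peaked.
Bloc 5: ranking walks positions 4-3-1-2-5; C is ranked above A even though A lies between C and the peak E on the axis — preferences dip and rise again. Not single-peaked.
Bloc 3 violates single-peakedness, so the profile is not single-peaked on this axis.

no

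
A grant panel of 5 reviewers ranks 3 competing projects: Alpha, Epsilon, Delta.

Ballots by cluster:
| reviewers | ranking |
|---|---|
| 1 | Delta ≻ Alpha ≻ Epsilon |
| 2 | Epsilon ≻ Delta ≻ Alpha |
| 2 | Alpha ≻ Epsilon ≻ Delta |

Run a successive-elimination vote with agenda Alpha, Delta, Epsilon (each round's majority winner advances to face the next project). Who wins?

Epsilon

Round 1: Alpha vs Delta — 2–3, Delta advances.
Round 2: Delta vs Epsilon — 1–4, Epsilon advances.
Epsilon survives the agenda.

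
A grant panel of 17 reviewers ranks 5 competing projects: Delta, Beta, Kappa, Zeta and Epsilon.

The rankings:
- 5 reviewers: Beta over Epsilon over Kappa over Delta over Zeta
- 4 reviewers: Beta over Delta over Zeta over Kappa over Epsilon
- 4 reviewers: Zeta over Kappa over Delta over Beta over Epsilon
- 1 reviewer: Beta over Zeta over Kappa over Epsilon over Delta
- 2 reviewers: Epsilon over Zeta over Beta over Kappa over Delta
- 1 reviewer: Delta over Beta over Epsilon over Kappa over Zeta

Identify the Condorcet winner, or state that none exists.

Beta

Pairwise majorities:
Delta–Beta: Beta 12–5.
Delta–Kappa: Kappa 12–5.
Delta vs Zeta: Delta wins 10–7.
Delta vs Epsilon: Delta, 9–8.
Beta–Kappa: Beta 13–4.
Beta vs Zeta: Beta wins 11–6.
Beta vs Epsilon: Beta wins 15–2.
Kappa–Zeta: Zeta 11–6.
Kappa vs Epsilon: Kappa wins 9–8.
Zeta vs Epsilon: Zeta, 9–8.
Beta defeats every rival head-to-head and is the Condorcet winner.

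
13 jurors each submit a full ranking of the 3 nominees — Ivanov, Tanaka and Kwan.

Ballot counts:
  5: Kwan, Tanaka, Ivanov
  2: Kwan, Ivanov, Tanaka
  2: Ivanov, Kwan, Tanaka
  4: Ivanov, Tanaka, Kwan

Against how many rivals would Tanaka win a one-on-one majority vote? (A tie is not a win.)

0

Tanaka against each rival (13 jurors):
Tanaka–Ivanov: Ivanov 8–5.
Tanaka vs Kwan: Tanaka preferred on 4 ballots; Kwan wins 9–4.
Tanaka beats no one; loses to Ivanov, Kwan — 0 pairwise wins.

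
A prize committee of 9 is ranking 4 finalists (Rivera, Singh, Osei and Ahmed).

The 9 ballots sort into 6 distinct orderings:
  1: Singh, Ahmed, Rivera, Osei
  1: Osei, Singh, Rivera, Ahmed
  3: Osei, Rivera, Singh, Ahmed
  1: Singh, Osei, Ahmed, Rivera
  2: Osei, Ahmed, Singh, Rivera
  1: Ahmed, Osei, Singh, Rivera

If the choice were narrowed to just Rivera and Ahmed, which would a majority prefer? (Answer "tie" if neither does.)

Ahmed

Ballots ranking Rivera above Ahmed: 1 + 3 = 4.
Ballots ranking Ahmed above Rivera: 9 − 4 = 5.
Ahmed wins the head-to-head 5–4.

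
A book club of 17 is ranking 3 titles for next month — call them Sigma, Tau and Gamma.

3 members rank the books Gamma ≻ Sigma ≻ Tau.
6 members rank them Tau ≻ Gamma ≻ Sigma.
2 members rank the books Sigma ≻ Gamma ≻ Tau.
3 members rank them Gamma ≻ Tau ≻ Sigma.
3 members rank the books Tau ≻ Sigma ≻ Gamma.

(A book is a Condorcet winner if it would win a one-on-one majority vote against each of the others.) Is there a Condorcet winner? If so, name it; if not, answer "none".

Tau

Pairwise majorities:
Sigma vs Tau: Tau, 12–5.
Sigma vs Gamma: Gamma wins 12–5.
Tau vs Gamma: Tau, 9–8.
Only Tau has no losses; Tau is the Condorcet winner.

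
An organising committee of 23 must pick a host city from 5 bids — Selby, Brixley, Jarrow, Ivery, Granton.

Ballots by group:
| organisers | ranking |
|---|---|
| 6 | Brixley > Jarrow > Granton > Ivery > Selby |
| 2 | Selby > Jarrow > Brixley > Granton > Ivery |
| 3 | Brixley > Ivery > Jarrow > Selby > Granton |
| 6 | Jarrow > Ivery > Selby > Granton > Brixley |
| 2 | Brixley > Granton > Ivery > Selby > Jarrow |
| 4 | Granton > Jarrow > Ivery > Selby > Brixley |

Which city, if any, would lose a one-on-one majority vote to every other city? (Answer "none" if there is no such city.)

none

Pairwise majorities:
Selby vs Brixley: 2+6+4 = 12 for Selby, 11 for Brixley — Selby by 12–11.
Selby vs Jarrow: Jarrow wins 19–4.
Selby vs Ivery: 2 to 21, Ivery.
Selby–Granton: Granton 12–11.
Brixley vs Jarrow: Jarrow wins 12–11.
Brixley vs Ivery: Brixley preferred on 6+2+3+2 = 13 ballots; Brixley wins 13–10.
Brixley vs Granton: Brixley wins 13–10.
Jarrow vs Ivery: Jarrow wins 18–5.
Jarrow vs Granton: Jarrow, 17–6.
Ivery vs Granton: Granton wins 14–9.
Every city wins at least one matchup (Selby beats Brixley; Brixley beats Ivery; Jarrow beats Selby; Ivery beats Selby; Granton beats Selby), so there is no Condorcet loser.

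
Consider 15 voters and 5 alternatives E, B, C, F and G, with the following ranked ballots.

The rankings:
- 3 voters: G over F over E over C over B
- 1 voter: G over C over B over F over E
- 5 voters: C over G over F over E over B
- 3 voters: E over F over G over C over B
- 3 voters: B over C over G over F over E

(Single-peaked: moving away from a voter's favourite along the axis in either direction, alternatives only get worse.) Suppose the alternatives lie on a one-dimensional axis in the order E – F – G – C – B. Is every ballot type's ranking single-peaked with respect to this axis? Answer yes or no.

yes

Axis positions: E=1, F=2, G=3, C=4, B=5.
Ballot type 1 (peak G at position 3): ranking walks positions 3-2-1-4-5, expanding outward from the peak — single-peaked.
Ballot type 2 (peak G at position 3): ranking walks positions 3-4-5-2-1, expanding outward from the peak — single-peaked.
Ballot type 3 (peak C at position 4): ranking walks positions 4-3-2-1-5, expanding outward from the peak — single-peaked.
Ballot type 4 (peak E at position 1): ranking walks positions 1-2-3-4-5, expanding outward from the peak — single-peaked.
Ballot type 5 (peak B at position 5): ranking walks positions 5-4-3-2-1, expanding outward from the peak — single-peaked.
Every ranking is single-peaked on this axis.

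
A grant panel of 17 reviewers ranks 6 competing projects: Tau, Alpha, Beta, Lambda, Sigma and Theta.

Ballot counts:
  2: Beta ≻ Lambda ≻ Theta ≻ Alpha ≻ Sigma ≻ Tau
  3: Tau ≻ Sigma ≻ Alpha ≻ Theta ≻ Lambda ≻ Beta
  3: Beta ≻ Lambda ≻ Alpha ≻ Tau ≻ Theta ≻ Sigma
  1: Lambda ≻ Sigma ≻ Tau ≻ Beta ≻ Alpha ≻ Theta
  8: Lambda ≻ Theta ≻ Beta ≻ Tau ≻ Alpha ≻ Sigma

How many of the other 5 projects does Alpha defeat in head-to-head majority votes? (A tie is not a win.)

Alpha against each rival (17 reviewers):
Alpha vs Tau: 5 to 12, Tau.
Alpha–Beta: Beta 14–3.
Alpha vs Lambda: Lambda, 14–3.
Alpha vs Sigma: Alpha, 13–4.
Alpha vs Theta: Theta wins 10–7.
Alpha beats Sigma; loses to Tau, Beta, Lambda, Theta — 1 pairwise win.

1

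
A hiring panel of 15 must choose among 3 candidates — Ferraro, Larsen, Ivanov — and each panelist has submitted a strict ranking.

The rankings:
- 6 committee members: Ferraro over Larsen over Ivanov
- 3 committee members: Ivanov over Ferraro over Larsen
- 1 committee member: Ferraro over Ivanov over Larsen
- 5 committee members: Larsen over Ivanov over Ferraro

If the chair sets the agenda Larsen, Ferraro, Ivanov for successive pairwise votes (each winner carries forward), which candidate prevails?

Round 1: Larsen vs Ferraro — 5–10, Ferraro advances.
Round 2: Ferraro vs Ivanov — 7–8, Ivanov advances.
Ivanov survives the agenda.

Ivanov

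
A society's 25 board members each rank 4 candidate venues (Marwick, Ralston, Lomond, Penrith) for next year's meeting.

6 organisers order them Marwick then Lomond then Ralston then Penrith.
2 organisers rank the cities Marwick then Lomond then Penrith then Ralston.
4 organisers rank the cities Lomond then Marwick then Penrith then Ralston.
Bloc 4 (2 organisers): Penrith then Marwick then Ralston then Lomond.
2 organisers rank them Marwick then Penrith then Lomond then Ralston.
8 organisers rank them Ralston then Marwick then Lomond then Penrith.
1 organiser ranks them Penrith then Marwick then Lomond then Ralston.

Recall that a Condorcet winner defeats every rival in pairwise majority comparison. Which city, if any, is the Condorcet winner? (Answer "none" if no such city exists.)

Marwick

Check each pair by majority over 25 ballots:
Marwick vs Ralston: 6+2+4+2+2+1 = 17 for Marwick, 8 for Ralston — Marwick by 17–8.
Marwick vs Lomond: 6+2+2+2+8+1 = 21 for Marwick, 4 for Lomond — Marwick by 21–4.
Marwick vs Penrith: Marwick is ranked higher on 6+2+4+2+8 = 22 ballots, Penrith on 3. Marwick wins 22–3.
Ralston vs Lomond: 2+8 = 10 for Ralston, 15 for Lomond — Lomond by 15–10.
Ralston vs Penrith: Ralston is ranked higher on 6+8 = 14 ballots, Penrith on 11. Ralston wins 14–11.
Lomond vs Penrith: 6+2+4+8 = 20 for Lomond, 5 for Penrith — Lomond by 20–5.
Marwick defeats every rival head-to-head and is the Condorcet winner.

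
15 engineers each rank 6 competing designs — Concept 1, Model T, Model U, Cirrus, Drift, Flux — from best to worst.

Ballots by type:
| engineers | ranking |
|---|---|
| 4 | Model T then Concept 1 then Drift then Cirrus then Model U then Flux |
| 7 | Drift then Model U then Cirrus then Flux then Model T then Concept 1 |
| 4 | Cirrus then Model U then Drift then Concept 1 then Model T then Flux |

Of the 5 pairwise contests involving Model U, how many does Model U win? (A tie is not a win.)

3

Model U against each rival (15 engineers):
Model U vs Concept 1: Model U wins 11–4.
Model U vs Model T: Model U, 11–4.
Model U vs Cirrus: Cirrus, 8–7.
Model U vs Drift: Drift, 11–4.
Model U–Flux: Model U 15–0.
Model U beats Concept 1, Model T, Flux; loses to Cirrus, Drift — 3 pairwise wins.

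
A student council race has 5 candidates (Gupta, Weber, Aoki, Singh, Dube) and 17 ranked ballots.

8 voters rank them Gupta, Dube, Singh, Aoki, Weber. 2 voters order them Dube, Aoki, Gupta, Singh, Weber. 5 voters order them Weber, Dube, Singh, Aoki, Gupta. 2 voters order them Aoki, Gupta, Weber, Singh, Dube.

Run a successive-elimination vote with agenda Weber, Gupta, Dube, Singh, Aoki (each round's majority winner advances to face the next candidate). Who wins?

Aoki

Round 1: Weber vs Gupta — 5–12, Gupta advances.
Round 2: Gupta vs Dube — 10–7, Gupta advances.
Round 3: Gupta vs Singh — 12–5, Gupta advances.
Round 4: Gupta vs Aoki — 8–9, Aoki advances.
Aoki survives the agenda.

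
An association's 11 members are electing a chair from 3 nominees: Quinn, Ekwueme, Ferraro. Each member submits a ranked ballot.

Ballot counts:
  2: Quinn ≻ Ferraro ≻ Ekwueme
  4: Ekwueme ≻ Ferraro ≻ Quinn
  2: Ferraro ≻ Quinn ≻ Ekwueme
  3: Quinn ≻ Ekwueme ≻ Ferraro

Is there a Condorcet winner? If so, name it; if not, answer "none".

Pairwise majorities:
Quinn vs Ekwueme: Quinn, 7–4.
Quinn vs Ferraro: Ferraro wins 6–5.
Ekwueme vs Ferraro: Ekwueme wins 7–4.
Every candidate loses at least once (Quinn loses to Ferraro; Ekwueme loses to Quinn; Ferraro loses to Ekwueme). The majority relation contains the cycle Quinn beats Ekwueme beats Ferraro beats Quinn, so there is no Condorcet winner.

none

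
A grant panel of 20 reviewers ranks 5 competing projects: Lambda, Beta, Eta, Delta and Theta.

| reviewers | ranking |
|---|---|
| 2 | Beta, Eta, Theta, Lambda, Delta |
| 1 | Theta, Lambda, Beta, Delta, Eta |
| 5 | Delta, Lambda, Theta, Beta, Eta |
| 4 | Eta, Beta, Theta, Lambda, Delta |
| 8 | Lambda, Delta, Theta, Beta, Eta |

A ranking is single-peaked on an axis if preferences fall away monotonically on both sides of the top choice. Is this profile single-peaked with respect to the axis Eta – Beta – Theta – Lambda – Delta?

Axis positions: Eta=1, Beta=2, Theta=3, Lambda=4, Delta=5.
Faction 1 (peak Beta at position 2): ranking walks positions 2-1-3-4-5, expanding outward from the peak — single-peaked.
Faction 2 (peak Theta at position 3): ranking walks positions 3-4-2-5-1, expanding outward from the peak — single-peaked.
Faction 3 (peak Delta at position 5): ranking walks positions 5-4-3-2-1, expanding outward from the peak — single-peaked.
Faction 4 (peak Eta at position 1): ranking walks positions 1-2-3-4-5, expanding outward from the peak — single-peaked.
Faction 5 (peak Lambda at position 4): ranking walks positions 4-5-3-2-1, expanding outward from the peak — single-peaked.
Every ranking is single-peaked on this axis.

yes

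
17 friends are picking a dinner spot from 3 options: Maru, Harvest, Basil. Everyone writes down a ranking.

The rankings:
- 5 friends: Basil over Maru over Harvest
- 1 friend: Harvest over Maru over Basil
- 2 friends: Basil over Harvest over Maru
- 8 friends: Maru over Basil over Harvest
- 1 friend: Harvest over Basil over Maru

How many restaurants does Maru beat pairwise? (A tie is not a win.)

Maru against each rival (17 friends):
Maru vs Harvest: Maru is ranked higher on 5+8 = 13 ballots, Harvest on 4. Maru wins 13–4.
Maru vs Basil: Maru wins 9–8.
Maru beats Harvest, Basil — 2 pairwise wins.

2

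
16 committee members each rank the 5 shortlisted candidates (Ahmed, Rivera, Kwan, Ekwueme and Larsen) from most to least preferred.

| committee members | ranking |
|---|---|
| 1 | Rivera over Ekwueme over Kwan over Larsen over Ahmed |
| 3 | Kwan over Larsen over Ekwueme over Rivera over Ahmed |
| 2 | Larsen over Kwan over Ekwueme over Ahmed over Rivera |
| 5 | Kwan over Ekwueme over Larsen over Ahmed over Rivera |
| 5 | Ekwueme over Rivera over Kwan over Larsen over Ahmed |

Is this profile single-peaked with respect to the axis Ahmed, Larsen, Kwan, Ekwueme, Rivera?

Axis positions: Ahmed=1, Larsen=2, Kwan=3, Ekwueme=4, Rivera=5.
Bloc 1 (peak Rivera at position 5): ranking walks positions 5-4-3-2-1, expanding outward from the peak — single-peaked.
Bloc 2 (peak Kwan at position 3): ranking walks positions 3-2-4-5-1, expanding outward from the peak — single-peaked.
Bloc 3 (peak Larsen at position 2): ranking walks positions 2-3-4-1-5, expanding outward from the peak — single-peaked.
Bloc 4 (peak Kwan at position 3): ranking walks positions 3-4-2-1-5, expanding outward from the peak — single-peaked.
Bloc 5 (peak Ekwueme at position 4): ranking walks positions 4-5-3-2-1, expanding outward from the peak — single-peaked.
Every ranking is single-peaked on this axis.

yes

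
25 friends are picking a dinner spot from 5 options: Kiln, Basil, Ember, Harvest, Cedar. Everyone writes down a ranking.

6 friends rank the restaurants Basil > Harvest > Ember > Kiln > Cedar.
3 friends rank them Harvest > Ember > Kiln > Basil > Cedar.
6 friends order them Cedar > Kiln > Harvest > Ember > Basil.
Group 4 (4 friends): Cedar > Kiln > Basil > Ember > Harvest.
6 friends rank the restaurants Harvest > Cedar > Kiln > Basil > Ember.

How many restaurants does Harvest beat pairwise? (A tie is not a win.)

Harvest against each rival (25 friends):
Harvest vs Kiln: Harvest, 15–10.
Harvest vs Basil: Harvest wins 15–10.
Harvest vs Ember: Harvest, 21–4.
Harvest vs Cedar: Harvest wins 15–10.
Harvest beats Kiln, Basil, Ember, Cedar — 4 pairwise wins.

4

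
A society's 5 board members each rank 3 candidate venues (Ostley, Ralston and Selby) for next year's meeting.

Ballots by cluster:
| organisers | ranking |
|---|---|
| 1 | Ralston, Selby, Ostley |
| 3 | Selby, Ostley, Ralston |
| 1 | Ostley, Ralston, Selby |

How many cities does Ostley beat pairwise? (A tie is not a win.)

Ostley against each rival (5 organisers):
Ostley vs Ralston: Ostley wins 4–1.
Ostley vs Selby: 1 for Ostley, 4 for Selby — Selby by 4–1.
Ostley beats Ralston; loses to Selby — 1 pairwise win.

1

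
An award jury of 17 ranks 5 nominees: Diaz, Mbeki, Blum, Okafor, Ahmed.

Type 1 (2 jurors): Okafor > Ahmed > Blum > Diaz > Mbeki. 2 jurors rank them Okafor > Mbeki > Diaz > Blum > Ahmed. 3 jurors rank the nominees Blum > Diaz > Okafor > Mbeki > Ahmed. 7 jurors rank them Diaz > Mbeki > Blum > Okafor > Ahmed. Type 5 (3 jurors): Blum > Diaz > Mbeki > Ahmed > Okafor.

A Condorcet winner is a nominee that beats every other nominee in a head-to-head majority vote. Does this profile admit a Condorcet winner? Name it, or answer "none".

Diaz

Check each pair by majority over 17 ballots:
Diaz vs Mbeki: 2+3+7+3 = 15 for Diaz, 2 for Mbeki — Diaz by 15–2.
Diaz vs Blum: Diaz is ranked higher on 2+7 = 9 ballots, Blum on 8. Diaz wins 9–8.
Diaz vs Okafor: 13 to 4, Diaz.
Diaz vs Ahmed: 2+3+7+3 = 15 for Diaz, 2 for Ahmed — Diaz by 15–2.
Mbeki vs Blum: 2+7 = 9 for Mbeki, 8 for Blum — Mbeki by 9–8.
Mbeki vs Okafor: 10 to 7, Mbeki.
Mbeki vs Ahmed: Mbeki preferred on 2+3+7+3 = 15 ballots; Mbeki wins 15–2.
Blum vs Okafor: 13 to 4, Blum.
Blum vs Ahmed: Blum is ranked higher on 2+3+7+3 = 15 ballots, Ahmed on 2. Blum wins 15–2.
Okafor vs Ahmed: Okafor is ranked higher on 2+2+3+7 = 14 ballots, Ahmed on 3. Okafor wins 14–3.
Diaz defeats every rival head-to-head and is the Condorcet winner.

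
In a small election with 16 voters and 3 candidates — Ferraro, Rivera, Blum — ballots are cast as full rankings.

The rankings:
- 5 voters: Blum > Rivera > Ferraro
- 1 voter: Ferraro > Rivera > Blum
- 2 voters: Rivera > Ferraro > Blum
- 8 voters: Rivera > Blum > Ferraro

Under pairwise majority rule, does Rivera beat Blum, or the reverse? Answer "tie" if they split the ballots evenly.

Rivera

Ballots ranking Rivera above Blum: 1 + 2 + 8 = 11.
Ballots ranking Blum above Rivera: 16 − 11 = 5.
Rivera wins the head-to-head 11–5.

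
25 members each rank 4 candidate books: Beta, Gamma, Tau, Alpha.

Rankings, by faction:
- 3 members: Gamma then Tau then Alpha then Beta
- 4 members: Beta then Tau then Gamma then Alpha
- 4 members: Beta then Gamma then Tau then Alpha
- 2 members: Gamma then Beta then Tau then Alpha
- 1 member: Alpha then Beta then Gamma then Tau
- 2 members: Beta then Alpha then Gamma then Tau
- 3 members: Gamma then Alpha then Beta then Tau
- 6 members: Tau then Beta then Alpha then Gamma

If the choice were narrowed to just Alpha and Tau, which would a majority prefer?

Ballots ranking Alpha above Tau: 1 + 2 + 3 = 6.
Ballots ranking Tau above Alpha: 25 − 6 = 19.
Tau wins the head-to-head 19–6.

Tau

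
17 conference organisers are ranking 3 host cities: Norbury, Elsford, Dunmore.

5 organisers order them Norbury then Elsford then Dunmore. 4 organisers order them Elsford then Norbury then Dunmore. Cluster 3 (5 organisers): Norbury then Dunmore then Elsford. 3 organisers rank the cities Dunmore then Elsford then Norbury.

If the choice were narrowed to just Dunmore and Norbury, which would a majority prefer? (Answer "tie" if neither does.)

Norbury

Ballots ranking Dunmore above Norbury: 3.
Ballots ranking Norbury above Dunmore: 17 − 3 = 14.
Norbury wins the head-to-head 14–3.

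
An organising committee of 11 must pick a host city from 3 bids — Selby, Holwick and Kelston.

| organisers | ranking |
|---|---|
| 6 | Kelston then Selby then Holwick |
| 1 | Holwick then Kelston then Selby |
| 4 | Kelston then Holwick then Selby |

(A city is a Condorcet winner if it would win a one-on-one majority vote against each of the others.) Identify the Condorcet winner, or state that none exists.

Pairwise majorities:
Selby vs Holwick: 6 for Selby, 5 for Holwick — Selby by 6–5.
Selby vs Kelston: Selby preferred on 0 ballots; Kelston wins 11–0.
Holwick vs Kelston: 1 to 10, Kelston.
Kelston beats each of Selby, Holwick — Kelston is the Condorcet winner.

Kelston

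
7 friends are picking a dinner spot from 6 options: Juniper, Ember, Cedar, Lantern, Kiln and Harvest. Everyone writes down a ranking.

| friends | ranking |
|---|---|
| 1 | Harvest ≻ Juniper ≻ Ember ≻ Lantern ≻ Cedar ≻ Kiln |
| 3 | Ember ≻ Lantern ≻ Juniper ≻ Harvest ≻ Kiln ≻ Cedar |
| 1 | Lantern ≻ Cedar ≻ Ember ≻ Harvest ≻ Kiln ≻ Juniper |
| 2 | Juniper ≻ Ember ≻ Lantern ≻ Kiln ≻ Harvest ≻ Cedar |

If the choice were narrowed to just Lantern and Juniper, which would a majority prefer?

Lantern

Ballots ranking Lantern above Juniper: 3 + 1 = 4.
Ballots ranking Juniper above Lantern: 7 − 4 = 3.
Lantern wins the head-to-head 4–3.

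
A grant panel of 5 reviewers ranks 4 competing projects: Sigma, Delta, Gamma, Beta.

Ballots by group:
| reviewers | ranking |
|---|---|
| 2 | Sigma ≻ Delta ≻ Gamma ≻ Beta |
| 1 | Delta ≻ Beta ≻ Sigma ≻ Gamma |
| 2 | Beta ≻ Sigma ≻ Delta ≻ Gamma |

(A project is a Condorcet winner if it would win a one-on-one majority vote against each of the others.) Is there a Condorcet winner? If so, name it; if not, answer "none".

none

Head-to-head results (5 reviewers):
Sigma vs Delta: Sigma is ranked higher on 2+2 = 4 ballots, Delta on 1. Sigma wins 4–1.
Sigma vs Gamma: Sigma is ranked higher on 2+1+2 = 5 ballots, Gamma on 0. Sigma wins 5–0.
Sigma vs Beta: 2 for Sigma, 3 for Beta — Beta by 3–2.
Delta vs Gamma: 5 to 0, Delta.
Delta vs Beta: Delta preferred on 2+1 = 3 ballots; Delta wins 3–2.
Gamma vs Beta: Gamma is ranked higher on 2 ballots, Beta on 3. Beta wins 3–2.
Every project loses at least once (Sigma loses to Beta; Delta loses to Sigma; Gamma loses to Sigma; Beta loses to Delta). The majority relation contains the cycle Sigma → Delta → Beta → Sigma, so there is no Condorcet winner.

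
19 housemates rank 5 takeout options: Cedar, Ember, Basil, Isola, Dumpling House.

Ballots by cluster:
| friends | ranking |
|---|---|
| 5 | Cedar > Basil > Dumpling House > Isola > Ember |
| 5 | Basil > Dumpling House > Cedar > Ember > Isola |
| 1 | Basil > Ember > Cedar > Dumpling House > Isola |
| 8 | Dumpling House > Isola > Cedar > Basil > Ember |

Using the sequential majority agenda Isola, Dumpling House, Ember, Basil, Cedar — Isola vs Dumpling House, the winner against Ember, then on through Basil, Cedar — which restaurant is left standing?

Round 1: Isola vs Dumpling House — 0–19, Dumpling House advances.
Round 2: Dumpling House vs Ember — 18–1, Dumpling House advances.
Round 3: Dumpling House vs Basil — 8–11, Basil advances.
Round 4: Basil vs Cedar — 6–13, Cedar advances.
The agenda winner is Cedar.

Cedar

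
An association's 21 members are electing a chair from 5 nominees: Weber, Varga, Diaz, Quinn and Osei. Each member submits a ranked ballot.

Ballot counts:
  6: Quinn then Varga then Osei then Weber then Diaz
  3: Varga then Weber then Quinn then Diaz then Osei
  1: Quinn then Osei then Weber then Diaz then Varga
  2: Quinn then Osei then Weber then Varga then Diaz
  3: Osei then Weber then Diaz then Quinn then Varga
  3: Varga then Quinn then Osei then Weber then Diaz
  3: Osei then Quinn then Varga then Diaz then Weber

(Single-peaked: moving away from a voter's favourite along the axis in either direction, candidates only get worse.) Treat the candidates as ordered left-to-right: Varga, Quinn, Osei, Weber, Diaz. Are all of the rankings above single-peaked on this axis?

Axis positions: Varga=1, Quinn=2, Osei=3, Weber=4, Diaz=5.
Bloc 1 (peak Quinn at position 2): ranking walks positions 2-1-3-4-5, expanding outward from the peak — single-peaked.
Bloc 2: ranking walks positions 1-4-2-5-3; Weber is ranked above Quinn even though Quinn lies between Weber and the peak Varga on the axis — preferences dip and rise again. Not single-peaked.
Bloc 3 (peak Quinn at position 2): ranking walks positions 2-3-4-5-1, expanding outward from the peak — single-peaked.
Bloc 4 (peak Quinn at position 2): ranking walks positions 2-3-4-1-5, expanding outward from the peak — single-peaked.
Bloc 5 (peak Osei at position 3): ranking walks positions 3-4-5-2-1, expanding outward from the peak — single-peaked.
Bloc 6 (peak Varga at position 1): ranking walks positions 1-2-3-4-5, expanding outward from the peak — single-peaked.
Bloc 7: ranking walks positions 3-2-1-5-4; Diaz is ranked above Weber even though Weber lies between Diaz and the peak Osei on the axis — preferences dip and rise again. Not single-peaked.
Bloc 2 violates single-peakedness, so the profile is not single-peaked on this axis.

no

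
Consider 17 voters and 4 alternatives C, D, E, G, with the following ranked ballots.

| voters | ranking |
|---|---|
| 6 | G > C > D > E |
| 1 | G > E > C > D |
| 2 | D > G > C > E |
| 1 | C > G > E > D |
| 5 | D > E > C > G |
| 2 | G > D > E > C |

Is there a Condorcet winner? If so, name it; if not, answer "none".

G

Check each pair by majority over 17 ballots:
C vs D: D, 9–8.
C vs E: C, 9–8.
C vs G: G wins 11–6.
D–E: D 15–2.
D vs G: G, 10–7.
E vs G: G, 12–5.
G wins every pairwise contest, so G is the Condorcet winner.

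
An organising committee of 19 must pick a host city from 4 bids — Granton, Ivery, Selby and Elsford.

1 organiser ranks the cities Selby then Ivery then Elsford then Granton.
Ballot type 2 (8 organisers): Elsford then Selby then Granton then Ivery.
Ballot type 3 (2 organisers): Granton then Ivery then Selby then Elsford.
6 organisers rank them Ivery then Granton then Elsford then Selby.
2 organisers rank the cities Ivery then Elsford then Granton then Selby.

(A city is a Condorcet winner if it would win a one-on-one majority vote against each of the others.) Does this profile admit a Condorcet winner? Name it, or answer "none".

Head-to-head results (19 organisers):
Granton vs Ivery: Granton wins 10–9.
Granton–Selby: Granton 10–9.
Granton–Elsford: Elsford 11–8.
Ivery–Selby: Ivery 10–9.
Ivery vs Elsford: Ivery, 11–8.
Selby vs Elsford: Elsford wins 16–3.
Every city loses at least once (Granton loses to Elsford; Ivery loses to Granton; Selby loses to Granton; Elsford loses to Ivery). The majority relation contains the cycle Granton → Ivery → Elsford → Granton, so there is no Condorcet winner.

none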